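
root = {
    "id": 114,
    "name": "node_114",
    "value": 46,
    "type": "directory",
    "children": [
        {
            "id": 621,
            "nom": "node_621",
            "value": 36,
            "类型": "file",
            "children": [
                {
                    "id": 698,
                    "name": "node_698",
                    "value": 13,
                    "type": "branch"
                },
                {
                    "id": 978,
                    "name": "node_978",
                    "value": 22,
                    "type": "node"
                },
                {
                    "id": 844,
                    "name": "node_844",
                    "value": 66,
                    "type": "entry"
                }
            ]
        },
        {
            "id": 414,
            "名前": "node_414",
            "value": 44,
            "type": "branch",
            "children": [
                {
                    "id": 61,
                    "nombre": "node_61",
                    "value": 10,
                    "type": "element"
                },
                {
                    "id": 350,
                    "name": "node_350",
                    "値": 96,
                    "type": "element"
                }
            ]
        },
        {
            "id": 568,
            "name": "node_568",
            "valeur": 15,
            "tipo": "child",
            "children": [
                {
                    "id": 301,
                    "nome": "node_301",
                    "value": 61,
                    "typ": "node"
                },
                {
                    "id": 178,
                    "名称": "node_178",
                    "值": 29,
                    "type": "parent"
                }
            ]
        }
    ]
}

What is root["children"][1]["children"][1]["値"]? 96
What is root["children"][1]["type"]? "branch"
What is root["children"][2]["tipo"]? "child"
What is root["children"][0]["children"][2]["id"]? 844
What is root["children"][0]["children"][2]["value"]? 66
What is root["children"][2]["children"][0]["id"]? 301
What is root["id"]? 114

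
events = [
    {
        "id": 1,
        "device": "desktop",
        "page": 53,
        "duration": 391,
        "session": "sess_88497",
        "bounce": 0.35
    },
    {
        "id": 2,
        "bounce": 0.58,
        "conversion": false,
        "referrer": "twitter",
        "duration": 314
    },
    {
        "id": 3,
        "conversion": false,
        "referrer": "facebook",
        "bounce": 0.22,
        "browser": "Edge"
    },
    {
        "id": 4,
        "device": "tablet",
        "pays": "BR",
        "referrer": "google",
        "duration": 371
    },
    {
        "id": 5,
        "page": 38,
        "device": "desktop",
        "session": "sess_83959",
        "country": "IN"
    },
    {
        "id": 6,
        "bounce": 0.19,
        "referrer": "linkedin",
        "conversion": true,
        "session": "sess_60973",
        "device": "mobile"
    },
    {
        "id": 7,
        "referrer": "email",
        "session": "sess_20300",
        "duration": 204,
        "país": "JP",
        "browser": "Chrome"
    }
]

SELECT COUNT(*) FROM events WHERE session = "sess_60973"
1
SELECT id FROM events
[1, 2, 3, 4, 5, 6, 7]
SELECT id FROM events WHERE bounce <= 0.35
[1, 3, 6]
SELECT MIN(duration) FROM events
204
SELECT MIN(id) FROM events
1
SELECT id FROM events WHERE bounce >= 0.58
[2]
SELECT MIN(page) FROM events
38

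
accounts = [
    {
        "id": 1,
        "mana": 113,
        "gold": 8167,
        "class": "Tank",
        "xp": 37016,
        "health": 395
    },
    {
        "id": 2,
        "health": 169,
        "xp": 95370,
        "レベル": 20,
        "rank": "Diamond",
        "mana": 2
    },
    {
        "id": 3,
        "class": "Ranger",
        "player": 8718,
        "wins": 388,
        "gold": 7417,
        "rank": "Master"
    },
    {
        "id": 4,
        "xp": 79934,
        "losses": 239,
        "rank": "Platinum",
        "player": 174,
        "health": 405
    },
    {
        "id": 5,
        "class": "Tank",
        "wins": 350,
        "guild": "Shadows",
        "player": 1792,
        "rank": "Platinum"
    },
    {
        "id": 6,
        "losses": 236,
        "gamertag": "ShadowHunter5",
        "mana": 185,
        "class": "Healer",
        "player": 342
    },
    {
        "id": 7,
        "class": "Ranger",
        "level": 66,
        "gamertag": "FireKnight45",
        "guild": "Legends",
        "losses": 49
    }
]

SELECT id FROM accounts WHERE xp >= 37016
[1, 2, 4]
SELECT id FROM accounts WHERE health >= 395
[1, 4]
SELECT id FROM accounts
[1, 2, 3, 4, 5, 6, 7]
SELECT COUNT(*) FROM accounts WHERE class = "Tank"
2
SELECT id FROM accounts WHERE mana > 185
[]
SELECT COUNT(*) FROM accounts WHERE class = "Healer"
1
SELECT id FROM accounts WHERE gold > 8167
[]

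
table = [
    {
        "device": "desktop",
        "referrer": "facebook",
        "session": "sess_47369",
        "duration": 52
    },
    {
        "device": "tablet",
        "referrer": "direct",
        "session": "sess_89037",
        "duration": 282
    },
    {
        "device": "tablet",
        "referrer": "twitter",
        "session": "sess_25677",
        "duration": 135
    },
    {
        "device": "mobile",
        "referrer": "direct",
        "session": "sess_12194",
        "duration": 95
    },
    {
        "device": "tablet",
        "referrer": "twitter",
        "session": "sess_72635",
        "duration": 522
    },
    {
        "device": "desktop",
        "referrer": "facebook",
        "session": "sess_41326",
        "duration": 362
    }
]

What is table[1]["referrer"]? "direct"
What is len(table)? 6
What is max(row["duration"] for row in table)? 522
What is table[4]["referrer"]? "twitter"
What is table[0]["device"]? "desktop"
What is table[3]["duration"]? 95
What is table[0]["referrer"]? "facebook"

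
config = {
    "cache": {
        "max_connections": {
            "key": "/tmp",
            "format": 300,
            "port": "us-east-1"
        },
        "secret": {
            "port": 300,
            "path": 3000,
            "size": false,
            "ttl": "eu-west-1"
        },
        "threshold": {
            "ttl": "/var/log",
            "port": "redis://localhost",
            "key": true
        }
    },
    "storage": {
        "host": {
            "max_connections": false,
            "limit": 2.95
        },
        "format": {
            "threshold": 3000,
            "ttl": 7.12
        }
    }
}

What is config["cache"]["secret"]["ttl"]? "eu-west-1"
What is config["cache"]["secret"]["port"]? 300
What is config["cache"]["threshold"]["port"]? "redis://localhost"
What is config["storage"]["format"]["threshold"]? 3000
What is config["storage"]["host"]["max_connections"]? False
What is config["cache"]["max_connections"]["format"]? 300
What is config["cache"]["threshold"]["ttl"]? "/var/log"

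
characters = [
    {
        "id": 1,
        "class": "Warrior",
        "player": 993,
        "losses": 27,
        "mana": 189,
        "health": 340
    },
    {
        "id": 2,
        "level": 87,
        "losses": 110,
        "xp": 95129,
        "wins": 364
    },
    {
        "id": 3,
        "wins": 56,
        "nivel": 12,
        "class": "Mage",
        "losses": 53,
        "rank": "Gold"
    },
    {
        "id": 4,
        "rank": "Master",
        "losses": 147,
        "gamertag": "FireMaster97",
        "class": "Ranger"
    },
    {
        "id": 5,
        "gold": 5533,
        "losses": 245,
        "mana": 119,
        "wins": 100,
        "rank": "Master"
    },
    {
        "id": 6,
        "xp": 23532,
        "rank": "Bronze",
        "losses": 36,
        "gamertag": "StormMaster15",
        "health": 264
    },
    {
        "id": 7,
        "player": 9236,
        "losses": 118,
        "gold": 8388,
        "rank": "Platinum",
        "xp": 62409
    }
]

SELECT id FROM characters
[1, 2, 3, 4, 5, 6, 7]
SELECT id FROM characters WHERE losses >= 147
[4, 5]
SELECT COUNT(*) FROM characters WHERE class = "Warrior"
1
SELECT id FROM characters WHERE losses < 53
[1, 6]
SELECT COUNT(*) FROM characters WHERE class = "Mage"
1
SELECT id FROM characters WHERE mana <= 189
[1, 5]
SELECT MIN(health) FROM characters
264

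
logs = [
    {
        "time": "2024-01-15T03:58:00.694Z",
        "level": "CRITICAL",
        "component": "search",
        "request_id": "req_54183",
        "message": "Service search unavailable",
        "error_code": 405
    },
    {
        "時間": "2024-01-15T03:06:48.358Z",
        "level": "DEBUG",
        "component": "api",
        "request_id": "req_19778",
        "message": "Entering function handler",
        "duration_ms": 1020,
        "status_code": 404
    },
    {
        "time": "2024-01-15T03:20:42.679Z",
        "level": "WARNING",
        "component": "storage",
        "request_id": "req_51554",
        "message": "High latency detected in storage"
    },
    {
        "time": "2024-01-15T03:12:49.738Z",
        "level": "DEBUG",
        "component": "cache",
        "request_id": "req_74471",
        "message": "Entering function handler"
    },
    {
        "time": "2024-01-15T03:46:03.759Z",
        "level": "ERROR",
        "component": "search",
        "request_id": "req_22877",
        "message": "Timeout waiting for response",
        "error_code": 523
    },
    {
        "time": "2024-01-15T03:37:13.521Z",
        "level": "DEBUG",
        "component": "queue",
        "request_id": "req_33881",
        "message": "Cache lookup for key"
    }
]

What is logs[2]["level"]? "WARNING"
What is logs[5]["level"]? "DEBUG"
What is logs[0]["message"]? "Service search unavailable"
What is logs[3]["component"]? "cache"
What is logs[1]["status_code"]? 404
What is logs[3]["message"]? "Entering function handler"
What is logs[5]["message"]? "Cache lookup for key"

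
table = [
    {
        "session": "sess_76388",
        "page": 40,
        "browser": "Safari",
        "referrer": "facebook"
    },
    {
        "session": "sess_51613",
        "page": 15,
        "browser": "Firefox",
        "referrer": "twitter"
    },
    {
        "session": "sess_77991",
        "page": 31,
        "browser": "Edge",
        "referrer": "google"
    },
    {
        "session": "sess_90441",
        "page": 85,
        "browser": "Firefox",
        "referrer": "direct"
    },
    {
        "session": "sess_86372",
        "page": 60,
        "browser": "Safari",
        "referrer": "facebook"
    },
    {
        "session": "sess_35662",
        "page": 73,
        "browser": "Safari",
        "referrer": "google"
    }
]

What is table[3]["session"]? "sess_90441"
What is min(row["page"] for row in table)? 15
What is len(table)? 6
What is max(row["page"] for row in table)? 85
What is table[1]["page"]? 15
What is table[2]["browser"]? "Edge"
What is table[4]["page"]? 60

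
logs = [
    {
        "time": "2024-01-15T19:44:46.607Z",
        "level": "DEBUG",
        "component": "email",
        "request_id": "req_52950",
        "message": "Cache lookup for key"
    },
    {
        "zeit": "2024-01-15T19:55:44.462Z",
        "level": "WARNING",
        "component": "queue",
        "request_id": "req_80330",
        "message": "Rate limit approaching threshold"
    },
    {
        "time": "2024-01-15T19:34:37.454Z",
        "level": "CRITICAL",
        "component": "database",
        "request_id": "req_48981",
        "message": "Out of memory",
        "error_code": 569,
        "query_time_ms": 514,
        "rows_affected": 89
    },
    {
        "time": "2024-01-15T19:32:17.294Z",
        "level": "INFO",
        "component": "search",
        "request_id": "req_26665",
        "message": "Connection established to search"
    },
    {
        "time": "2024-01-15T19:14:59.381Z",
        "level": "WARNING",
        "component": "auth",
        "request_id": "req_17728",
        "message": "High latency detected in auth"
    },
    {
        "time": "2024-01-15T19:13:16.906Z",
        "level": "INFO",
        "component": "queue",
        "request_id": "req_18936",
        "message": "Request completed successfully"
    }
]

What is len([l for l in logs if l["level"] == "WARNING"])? 2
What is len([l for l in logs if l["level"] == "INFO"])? 2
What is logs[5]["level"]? "INFO"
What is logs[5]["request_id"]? "req_18936"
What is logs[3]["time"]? "2024-01-15T19:32:17.294Z"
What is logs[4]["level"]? "WARNING"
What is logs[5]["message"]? "Request completed successfully"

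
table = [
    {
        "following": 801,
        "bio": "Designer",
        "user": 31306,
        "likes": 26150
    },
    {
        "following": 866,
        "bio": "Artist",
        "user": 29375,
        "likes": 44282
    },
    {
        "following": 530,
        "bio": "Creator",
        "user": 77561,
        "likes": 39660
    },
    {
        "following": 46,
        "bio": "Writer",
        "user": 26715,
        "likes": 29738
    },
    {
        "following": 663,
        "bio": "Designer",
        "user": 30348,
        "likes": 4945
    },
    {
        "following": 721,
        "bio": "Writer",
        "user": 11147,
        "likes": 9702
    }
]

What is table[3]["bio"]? "Writer"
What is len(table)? 6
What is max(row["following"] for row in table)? 866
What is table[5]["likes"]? 9702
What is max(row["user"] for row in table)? 77561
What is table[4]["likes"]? 4945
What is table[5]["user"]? 11147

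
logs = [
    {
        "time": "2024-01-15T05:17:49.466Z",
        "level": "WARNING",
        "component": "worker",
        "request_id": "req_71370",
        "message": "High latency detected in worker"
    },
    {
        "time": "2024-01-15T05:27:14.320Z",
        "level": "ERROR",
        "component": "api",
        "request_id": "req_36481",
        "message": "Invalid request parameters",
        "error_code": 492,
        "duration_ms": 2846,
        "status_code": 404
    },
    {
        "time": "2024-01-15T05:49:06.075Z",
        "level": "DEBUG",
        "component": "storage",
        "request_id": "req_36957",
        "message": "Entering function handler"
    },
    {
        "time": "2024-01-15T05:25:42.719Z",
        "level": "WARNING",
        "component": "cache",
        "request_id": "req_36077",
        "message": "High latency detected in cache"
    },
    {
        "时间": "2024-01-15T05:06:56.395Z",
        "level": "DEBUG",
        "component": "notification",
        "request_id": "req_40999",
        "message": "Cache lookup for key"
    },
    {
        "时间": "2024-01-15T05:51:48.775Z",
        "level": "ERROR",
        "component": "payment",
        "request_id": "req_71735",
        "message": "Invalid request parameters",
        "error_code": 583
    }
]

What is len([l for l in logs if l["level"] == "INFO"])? 0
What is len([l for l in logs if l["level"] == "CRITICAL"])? 0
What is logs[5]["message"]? "Invalid request parameters"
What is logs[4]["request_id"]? "req_40999"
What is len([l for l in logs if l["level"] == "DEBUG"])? 2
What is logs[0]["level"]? "WARNING"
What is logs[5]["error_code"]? 583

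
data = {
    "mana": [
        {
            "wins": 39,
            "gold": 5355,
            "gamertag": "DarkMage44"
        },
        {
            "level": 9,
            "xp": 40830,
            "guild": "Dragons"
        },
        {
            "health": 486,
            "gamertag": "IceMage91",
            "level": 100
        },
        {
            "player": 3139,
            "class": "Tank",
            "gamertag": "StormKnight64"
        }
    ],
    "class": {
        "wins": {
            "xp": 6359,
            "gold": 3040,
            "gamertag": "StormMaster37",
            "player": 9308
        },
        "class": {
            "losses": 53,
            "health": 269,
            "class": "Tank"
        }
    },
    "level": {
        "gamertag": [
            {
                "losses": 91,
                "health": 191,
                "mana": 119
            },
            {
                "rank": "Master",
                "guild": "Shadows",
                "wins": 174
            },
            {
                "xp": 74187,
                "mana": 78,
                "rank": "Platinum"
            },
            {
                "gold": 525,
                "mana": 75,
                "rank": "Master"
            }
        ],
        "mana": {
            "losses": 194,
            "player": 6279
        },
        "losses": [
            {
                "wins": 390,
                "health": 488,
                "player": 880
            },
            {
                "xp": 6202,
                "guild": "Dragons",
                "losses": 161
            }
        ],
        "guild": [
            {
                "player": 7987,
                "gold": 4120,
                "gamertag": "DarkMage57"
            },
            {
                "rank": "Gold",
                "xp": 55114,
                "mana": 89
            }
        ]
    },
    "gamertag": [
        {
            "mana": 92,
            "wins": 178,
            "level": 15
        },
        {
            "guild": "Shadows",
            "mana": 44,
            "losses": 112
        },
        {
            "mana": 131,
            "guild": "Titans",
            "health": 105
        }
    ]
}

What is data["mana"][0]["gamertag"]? "DarkMage44"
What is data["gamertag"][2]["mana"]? 131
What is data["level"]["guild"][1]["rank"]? "Gold"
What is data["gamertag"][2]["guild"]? "Titans"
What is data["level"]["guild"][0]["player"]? 7987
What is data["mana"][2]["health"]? 486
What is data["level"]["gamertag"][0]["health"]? 191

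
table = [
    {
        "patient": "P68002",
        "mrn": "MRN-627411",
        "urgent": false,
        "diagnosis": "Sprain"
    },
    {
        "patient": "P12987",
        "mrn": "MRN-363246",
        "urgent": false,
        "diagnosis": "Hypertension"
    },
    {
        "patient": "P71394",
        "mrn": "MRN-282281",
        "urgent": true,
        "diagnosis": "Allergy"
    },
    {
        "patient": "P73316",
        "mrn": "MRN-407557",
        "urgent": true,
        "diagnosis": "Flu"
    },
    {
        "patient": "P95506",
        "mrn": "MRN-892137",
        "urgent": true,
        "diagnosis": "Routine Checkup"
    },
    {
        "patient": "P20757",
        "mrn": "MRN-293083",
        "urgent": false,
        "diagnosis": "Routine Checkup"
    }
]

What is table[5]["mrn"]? "MRN-293083"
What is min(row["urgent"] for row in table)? False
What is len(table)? 6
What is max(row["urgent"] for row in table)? True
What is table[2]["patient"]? "P71394"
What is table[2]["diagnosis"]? "Allergy"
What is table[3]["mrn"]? "MRN-407557"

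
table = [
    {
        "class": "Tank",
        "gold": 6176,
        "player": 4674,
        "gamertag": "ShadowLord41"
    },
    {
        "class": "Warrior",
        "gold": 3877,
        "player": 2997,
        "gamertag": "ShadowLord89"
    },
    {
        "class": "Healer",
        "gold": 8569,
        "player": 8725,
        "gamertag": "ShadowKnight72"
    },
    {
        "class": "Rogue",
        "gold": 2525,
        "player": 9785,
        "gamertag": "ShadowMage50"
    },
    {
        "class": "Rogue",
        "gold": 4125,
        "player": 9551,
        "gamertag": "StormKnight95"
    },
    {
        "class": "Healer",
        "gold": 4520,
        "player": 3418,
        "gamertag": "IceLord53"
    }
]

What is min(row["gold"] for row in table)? 2525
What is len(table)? 6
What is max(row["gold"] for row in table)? 8569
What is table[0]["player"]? 4674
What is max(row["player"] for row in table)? 9785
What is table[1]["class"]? "Warrior"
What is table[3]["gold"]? 2525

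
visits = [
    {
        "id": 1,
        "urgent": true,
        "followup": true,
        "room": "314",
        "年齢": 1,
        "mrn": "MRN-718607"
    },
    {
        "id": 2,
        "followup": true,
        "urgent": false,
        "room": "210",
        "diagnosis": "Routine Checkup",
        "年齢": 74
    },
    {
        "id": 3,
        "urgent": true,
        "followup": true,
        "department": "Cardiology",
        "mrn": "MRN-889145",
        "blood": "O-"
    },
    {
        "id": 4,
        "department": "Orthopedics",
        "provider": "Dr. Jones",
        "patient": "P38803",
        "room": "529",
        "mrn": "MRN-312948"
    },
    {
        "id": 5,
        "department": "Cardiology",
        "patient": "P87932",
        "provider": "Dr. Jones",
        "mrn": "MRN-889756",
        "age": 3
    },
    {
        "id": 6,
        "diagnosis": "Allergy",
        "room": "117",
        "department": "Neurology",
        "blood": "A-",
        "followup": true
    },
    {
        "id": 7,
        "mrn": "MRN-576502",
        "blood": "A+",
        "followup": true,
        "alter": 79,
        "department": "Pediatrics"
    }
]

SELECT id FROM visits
[1, 2, 3, 4, 5, 6, 7]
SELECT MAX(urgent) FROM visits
True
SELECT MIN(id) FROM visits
1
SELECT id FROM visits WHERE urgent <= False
[2]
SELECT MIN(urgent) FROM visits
False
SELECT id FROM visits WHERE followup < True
[]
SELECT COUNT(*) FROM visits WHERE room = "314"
1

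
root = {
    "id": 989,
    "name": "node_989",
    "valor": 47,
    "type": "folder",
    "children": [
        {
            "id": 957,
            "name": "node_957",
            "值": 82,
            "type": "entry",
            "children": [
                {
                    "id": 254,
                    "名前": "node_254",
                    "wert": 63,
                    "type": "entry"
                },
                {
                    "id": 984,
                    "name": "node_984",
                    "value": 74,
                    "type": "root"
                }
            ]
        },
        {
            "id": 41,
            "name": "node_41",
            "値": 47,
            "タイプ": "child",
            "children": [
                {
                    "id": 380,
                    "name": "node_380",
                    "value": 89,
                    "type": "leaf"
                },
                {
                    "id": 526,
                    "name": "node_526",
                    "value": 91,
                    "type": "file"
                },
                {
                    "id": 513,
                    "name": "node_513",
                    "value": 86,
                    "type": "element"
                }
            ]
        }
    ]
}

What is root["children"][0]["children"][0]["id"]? 254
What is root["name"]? "node_989"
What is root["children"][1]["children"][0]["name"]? "node_380"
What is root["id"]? 989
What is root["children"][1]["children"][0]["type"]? "leaf"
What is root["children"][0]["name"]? "node_957"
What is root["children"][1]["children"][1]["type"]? "file"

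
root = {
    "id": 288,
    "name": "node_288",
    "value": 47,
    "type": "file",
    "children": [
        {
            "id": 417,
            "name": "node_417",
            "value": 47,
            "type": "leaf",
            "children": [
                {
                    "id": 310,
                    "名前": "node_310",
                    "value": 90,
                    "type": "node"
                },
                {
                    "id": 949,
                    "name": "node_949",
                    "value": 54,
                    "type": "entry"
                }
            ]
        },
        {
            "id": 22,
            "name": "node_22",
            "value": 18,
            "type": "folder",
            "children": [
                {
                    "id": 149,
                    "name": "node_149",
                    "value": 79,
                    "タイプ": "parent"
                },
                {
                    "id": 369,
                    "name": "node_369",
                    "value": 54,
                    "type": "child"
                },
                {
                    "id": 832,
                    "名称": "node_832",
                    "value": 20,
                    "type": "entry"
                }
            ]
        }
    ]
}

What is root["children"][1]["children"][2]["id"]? 832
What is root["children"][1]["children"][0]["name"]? "node_149"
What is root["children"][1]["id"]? 22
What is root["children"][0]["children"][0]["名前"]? "node_310"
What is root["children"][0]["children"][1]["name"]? "node_949"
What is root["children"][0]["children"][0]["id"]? 310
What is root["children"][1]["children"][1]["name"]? "node_369"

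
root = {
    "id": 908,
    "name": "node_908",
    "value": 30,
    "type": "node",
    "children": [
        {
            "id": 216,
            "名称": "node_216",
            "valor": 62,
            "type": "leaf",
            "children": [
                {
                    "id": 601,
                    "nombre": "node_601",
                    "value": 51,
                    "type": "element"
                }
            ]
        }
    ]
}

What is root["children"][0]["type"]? "leaf"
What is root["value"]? 30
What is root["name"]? "node_908"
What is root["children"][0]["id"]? 216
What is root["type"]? "node"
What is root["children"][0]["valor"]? 62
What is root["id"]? 908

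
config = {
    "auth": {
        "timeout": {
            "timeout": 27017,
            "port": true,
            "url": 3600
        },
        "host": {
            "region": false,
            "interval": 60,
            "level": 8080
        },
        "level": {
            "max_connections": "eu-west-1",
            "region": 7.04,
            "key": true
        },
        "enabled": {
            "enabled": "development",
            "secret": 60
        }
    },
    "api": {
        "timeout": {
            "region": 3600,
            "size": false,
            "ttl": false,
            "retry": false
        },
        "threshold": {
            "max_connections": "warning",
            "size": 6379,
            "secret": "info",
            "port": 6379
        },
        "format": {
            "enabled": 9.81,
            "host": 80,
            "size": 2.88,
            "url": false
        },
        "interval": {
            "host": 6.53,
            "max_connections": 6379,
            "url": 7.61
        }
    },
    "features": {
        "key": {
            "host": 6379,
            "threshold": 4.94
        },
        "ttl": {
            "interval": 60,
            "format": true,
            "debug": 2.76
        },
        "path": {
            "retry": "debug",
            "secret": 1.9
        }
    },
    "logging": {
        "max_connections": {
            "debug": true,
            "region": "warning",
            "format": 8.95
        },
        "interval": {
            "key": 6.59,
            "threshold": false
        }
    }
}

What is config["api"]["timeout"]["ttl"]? False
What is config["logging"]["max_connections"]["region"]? "warning"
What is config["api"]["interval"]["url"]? 7.61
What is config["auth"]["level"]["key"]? True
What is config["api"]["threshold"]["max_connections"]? "warning"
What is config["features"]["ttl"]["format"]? True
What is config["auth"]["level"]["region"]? 7.04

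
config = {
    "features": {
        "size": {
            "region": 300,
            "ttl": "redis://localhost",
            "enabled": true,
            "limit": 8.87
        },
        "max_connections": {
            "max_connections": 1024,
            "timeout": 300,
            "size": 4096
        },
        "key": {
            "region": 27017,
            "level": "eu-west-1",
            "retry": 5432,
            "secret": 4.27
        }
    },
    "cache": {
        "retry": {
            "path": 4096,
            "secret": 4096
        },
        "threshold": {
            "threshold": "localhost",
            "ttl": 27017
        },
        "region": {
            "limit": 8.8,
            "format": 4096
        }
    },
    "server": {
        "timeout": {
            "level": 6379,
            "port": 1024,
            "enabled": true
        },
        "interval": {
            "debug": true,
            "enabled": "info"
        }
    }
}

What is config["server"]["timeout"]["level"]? 6379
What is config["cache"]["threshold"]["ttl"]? 27017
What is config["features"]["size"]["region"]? 300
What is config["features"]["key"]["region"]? 27017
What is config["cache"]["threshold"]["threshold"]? "localhost"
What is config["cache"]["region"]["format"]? 4096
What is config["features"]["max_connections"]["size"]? 4096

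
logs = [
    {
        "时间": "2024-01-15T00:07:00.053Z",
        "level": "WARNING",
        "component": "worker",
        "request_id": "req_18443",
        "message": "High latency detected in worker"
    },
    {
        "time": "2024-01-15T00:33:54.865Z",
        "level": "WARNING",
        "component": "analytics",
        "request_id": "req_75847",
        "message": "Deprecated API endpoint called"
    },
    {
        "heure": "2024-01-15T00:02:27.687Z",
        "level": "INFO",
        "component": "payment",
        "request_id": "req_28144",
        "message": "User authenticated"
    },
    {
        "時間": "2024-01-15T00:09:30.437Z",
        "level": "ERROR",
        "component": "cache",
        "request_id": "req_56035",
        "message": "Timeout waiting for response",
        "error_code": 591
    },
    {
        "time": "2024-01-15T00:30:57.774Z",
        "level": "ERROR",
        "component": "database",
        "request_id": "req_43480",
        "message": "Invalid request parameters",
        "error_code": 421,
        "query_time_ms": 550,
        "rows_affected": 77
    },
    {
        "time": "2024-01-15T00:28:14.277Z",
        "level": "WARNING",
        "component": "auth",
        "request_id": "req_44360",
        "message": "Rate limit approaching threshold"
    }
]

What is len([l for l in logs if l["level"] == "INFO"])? 1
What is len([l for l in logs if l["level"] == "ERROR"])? 2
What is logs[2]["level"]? "INFO"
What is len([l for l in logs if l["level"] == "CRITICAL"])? 0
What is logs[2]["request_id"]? "req_28144"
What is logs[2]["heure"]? "2024-01-15T00:02:27.687Z"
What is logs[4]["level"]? "ERROR"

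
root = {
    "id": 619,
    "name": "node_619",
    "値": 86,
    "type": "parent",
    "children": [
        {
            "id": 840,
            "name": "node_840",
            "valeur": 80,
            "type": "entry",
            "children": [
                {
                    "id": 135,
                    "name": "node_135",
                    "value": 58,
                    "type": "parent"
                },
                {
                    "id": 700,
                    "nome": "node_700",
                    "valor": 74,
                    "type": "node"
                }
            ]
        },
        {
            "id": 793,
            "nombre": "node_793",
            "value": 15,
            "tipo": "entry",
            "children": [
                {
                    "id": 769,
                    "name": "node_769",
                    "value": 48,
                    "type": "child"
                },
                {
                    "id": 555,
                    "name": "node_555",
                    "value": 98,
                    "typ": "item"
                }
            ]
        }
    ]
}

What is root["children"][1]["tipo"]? "entry"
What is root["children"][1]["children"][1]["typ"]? "item"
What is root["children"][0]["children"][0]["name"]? "node_135"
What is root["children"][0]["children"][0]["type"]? "parent"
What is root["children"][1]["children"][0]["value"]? 48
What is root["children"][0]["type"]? "entry"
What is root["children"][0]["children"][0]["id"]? 135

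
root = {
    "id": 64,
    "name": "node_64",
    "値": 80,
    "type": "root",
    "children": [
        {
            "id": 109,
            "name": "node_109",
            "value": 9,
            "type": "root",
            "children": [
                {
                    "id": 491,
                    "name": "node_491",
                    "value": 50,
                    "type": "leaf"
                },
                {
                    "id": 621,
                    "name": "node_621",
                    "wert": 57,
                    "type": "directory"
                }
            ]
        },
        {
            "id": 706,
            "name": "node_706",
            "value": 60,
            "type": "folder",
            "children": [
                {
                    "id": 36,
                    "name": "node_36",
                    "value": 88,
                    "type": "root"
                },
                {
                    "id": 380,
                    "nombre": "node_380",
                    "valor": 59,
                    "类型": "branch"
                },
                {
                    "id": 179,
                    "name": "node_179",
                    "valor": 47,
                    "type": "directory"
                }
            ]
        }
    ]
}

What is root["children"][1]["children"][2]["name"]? "node_179"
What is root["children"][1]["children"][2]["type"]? "directory"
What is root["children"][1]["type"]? "folder"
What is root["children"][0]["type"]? "root"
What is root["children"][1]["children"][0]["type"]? "root"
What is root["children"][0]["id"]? 109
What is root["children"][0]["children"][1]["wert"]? 57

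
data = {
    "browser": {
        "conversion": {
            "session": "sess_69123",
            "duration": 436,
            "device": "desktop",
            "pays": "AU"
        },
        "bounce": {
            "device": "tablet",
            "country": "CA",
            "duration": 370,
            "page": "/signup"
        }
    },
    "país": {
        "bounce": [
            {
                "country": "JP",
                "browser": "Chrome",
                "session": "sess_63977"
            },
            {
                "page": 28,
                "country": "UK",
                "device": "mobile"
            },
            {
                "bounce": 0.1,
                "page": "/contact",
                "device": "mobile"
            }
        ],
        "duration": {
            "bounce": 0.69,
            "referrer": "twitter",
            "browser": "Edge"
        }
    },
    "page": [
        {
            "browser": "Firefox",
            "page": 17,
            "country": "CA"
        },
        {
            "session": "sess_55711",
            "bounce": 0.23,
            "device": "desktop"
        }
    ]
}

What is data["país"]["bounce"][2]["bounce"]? 0.1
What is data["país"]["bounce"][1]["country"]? "UK"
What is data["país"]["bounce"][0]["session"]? "sess_63977"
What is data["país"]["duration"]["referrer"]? "twitter"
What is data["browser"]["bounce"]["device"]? "tablet"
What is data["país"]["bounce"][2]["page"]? "/contact"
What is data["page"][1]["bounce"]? 0.23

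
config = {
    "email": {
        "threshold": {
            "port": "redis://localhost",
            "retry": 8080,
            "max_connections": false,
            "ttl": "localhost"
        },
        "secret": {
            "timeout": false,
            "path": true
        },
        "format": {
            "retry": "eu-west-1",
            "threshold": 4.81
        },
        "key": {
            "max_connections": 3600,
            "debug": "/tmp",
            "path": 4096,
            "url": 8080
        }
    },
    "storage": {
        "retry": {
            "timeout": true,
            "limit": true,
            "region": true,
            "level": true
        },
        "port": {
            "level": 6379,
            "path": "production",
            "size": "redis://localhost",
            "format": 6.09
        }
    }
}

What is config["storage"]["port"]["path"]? "production"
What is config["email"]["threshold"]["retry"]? 8080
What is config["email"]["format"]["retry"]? "eu-west-1"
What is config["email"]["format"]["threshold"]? 4.81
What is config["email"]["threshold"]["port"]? "redis://localhost"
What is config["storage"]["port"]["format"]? 6.09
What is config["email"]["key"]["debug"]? "/tmp"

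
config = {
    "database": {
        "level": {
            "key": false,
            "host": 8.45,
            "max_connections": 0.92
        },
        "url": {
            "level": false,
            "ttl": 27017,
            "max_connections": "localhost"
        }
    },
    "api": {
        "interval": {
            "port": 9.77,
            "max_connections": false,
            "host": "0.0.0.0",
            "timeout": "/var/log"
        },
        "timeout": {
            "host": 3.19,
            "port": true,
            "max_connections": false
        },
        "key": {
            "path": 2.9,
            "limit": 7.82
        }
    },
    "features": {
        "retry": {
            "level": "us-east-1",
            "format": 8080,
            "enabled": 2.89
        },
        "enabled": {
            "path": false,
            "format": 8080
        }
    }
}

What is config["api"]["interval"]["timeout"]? "/var/log"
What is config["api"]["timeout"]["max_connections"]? False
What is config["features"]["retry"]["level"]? "us-east-1"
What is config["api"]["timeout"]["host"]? 3.19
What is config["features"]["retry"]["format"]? 8080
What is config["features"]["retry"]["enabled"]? 2.89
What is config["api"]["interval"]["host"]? "0.0.0.0"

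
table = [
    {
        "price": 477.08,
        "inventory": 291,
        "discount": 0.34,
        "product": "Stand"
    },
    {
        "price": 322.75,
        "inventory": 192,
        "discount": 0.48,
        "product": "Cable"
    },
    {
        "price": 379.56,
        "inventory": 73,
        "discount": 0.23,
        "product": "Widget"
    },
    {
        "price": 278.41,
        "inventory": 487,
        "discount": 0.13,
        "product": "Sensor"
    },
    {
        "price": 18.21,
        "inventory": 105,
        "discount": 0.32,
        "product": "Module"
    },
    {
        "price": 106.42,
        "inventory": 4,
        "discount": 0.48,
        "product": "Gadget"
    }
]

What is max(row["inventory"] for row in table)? 487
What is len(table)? 6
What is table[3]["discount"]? 0.13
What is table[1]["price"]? 322.75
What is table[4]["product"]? "Module"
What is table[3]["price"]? 278.41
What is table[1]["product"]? "Cable"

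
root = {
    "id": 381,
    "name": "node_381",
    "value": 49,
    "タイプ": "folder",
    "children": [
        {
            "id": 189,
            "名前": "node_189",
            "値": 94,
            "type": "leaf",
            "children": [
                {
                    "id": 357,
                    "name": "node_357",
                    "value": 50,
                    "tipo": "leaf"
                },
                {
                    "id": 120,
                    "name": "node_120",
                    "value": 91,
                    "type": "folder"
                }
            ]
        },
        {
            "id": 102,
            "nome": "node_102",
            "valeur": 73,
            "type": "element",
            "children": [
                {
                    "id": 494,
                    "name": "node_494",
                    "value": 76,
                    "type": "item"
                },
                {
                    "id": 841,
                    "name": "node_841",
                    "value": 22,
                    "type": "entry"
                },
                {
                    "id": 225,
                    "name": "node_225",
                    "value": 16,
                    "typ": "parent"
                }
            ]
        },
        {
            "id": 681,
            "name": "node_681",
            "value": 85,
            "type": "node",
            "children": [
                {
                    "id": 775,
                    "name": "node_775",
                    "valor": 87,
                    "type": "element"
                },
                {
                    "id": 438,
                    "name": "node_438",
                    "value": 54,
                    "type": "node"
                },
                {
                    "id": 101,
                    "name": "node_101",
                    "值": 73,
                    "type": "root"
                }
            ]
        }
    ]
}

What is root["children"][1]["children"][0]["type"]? "item"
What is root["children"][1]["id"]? 102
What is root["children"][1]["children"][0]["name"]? "node_494"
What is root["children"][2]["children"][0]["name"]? "node_775"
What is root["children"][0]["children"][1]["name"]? "node_120"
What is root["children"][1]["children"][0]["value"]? 76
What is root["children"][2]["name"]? "node_681"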